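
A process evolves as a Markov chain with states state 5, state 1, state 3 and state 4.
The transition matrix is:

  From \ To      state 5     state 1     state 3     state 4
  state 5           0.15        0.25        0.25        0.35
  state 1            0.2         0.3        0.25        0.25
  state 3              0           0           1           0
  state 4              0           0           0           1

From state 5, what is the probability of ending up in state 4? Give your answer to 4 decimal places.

Let h(s) be the probability of absorption at state 4 starting from transient state s. Then h(state 4) = 1 and h(state 3) = 0. By first-step analysis:
h(state 5) = 0.15·h(state 5) + 0.25·h(state 1) + 0.25·0 + 0.35·1
h(state 1) = 0.2·h(state 5) + 0.3·h(state 1) + 0.25·0 + 0.25·1
Solving: h(state 5) = 0.5642, h(state 1) = 0.5183.
Starting from state 5, the probability is 0.5642.

0.5642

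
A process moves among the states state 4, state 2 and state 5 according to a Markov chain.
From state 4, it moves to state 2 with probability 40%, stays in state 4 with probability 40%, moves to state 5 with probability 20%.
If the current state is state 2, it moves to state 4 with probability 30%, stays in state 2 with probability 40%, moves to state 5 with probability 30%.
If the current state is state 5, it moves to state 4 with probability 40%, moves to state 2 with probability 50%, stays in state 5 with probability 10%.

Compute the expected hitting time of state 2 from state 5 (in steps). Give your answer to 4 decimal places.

Let t(s) be the expected number of steps to first reach state 2 from state s, with t(state 2) = 0. Conditioning on the first step:
t(state 4) = 1 + 0.4·t(state 4) + 0.2·t(state 5)
t(state 5) = 1 + 0.4·t(state 4) + 0.1·t(state 5)
Solving: t(state 4) = 2.3913, t(state 5) = 2.1739.
Expected steps from state 5 to state 2: 2.1739.

2.1739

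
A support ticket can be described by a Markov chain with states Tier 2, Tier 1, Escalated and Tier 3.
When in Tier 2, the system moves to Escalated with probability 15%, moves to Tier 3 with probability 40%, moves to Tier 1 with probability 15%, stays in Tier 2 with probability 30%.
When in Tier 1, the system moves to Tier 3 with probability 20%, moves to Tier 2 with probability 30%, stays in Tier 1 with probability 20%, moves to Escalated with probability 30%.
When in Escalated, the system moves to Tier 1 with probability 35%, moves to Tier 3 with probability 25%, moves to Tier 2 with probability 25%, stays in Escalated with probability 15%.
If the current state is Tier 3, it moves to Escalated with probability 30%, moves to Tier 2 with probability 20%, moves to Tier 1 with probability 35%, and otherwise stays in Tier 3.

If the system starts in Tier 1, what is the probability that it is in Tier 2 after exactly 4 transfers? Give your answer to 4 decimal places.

0.2635

Propagate the distribution vector 4 transfers from Tier 1.
After 0 transfers: (0.0000, 1.0000, 0.0000, 0.0000)
After 1 transfer: (0.3000, 0.2000, 0.3000, 0.2000)
After 2 transfers: (0.2650, 0.2600, 0.2100, 0.2650)
After 3 transfers: (0.2630, 0.2580, 0.2288, 0.2503)
After 4 transfers: (0.2635, 0.2587, 0.2262, 0.2515)
P(in Tier 2 after 4 transfers) = 0.2635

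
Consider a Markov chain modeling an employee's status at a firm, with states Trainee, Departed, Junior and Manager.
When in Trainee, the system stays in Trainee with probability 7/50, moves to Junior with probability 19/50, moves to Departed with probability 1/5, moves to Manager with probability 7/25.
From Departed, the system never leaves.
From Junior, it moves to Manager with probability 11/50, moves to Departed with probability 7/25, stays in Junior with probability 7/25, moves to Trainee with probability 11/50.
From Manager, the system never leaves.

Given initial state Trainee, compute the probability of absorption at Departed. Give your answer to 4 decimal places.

0.4675

Let h(s) be the probability of absorption at Departed starting from transient state s. Then h(Departed) = 1 and h(Manager) = 0. By first-step analysis:
h(Trainee) = 0.14·h(Trainee) + 0.2·1 + 0.38·h(Junior) + 0.28·0
h(Junior) = 0.22·h(Trainee) + 0.28·1 + 0.28·h(Junior) + 0.22·0
Solving: h(Trainee) = 0.4675, h(Junior) = 0.5317.
Starting from Trainee, the probability is 0.4675.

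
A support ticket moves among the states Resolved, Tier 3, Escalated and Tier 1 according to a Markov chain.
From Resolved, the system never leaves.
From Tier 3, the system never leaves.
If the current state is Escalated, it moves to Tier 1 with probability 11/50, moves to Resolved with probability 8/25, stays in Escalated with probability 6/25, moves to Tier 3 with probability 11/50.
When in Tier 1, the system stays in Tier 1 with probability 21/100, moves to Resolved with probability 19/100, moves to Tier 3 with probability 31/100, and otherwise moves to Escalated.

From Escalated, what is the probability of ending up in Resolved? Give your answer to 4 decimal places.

0.5490

Let h(s) be the probability of absorption at Resolved starting from transient state s. Then h(Resolved) = 1 and h(Tier 3) = 0. By first-step analysis:
h(Escalated) = 0.32·1 + 0.22·0 + 0.24·h(Escalated) + 0.22·h(Tier 1)
h(Tier 1) = 0.19·1 + 0.31·0 + 0.29·h(Escalated) + 0.21·h(Tier 1)
Solving: h(Escalated) = 0.5490, h(Tier 1) = 0.4420.
Starting from Escalated, the probability is 0.5490.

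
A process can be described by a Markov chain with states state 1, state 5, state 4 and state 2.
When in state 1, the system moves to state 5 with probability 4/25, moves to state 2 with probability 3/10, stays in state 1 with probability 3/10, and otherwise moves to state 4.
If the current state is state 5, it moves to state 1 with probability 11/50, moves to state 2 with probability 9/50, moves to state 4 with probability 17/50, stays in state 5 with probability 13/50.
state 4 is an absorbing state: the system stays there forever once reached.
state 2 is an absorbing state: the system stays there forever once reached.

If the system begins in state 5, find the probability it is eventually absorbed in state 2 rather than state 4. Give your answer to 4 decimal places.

Let h(s) be the probability of absorption at state 2 starting from transient state s. Then h(state 2) = 1 and h(state 4) = 0. By first-step analysis:
h(state 1) = 0.3·h(state 1) + 0.16·h(state 5) + 0.24·0 + 0.3·1
h(state 5) = 0.22·h(state 1) + 0.26·h(state 5) + 0.34·0 + 0.18·1
Solving: h(state 1) = 0.5195, h(state 5) = 0.3977.
Starting from state 5, the probability is 0.3977.

0.3977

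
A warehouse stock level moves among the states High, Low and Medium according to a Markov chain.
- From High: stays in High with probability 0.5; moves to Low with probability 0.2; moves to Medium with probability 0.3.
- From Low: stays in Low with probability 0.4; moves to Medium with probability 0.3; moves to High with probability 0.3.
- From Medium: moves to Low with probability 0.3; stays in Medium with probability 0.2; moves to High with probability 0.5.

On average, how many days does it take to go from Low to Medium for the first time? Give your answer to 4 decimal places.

Let t(s) be the expected number of days to first reach Medium from state s, with t(Medium) = 0. Conditioning on the first day:
t(High) = 1 + 0.5·t(High) + 0.2·t(Low)
t(Low) = 1 + 0.3·t(High) + 0.4·t(Low)
Solving: t(High) = 3.3333, t(Low) = 3.3333.
Expected days from Low to Medium: 3.3333.

3.3333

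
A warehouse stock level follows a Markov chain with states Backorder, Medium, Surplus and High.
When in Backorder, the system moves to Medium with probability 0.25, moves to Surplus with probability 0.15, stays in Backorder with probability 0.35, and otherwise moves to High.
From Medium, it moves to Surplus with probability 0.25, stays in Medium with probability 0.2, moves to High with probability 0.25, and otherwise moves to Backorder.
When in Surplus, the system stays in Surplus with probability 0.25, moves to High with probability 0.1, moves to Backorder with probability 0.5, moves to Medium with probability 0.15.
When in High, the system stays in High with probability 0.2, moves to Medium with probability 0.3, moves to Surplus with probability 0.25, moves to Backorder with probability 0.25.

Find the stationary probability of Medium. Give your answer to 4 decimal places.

0.2275

Let the stationary distribution be π with π = πP and π_1 + π_2 + π_3 + π_4 = 1.
π_1 = 0.35·π_1 + 0.3·π_2 + 0.5·π_3 + 0.25·π_4
π_2 = 0.25·π_1 + 0.2·π_2 + 0.15·π_3 + 0.3·π_4
π_3 = 0.15·π_1 + 0.25·π_2 + 0.25·π_3 + 0.25·π_4
Solving with the normalization constraint gives π = (0.3501, 0.2275, 0.2150, 0.2074).
So the stationary probability of Medium is 0.2275.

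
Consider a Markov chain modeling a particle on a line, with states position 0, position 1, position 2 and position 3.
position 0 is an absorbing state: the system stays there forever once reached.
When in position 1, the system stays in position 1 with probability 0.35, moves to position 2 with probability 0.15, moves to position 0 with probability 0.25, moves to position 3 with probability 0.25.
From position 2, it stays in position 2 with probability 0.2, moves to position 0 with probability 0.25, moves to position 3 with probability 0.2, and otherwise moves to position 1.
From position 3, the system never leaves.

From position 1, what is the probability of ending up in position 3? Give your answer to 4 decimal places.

Let h(s) be the probability of absorption at position 3 starting from transient state s. Then h(position 3) = 1 and h(position 0) = 0. By first-step analysis:
h(position 1) = 0.25·0 + 0.35·h(position 1) + 0.15·h(position 2) + 0.25·1
h(position 2) = 0.25·0 + 0.35·h(position 1) + 0.2·h(position 2) + 0.2·1
Solving: h(position 1) = 0.4920, h(position 2) = 0.4652.
Starting from position 1, the probability is 0.4920.

0.4920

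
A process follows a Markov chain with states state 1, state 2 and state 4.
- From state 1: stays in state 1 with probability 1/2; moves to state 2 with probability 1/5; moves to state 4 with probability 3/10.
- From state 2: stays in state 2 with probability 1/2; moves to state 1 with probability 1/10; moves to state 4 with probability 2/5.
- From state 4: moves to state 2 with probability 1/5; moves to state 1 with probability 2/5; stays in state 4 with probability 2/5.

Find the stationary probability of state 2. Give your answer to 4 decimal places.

0.2857

Let the stationary distribution be π with π = πP and π_1 + π_2 + π_3 = 1.
π_1 = 0.5·π_1 + 0.1·π_2 + 0.4·π_3
π_2 = 0.2·π_1 + 0.5·π_2 + 0.2·π_3
Solving with the normalization constraint gives π = (0.3492, 0.2857, 0.3651).
So the stationary probability of state 2 is 0.2857.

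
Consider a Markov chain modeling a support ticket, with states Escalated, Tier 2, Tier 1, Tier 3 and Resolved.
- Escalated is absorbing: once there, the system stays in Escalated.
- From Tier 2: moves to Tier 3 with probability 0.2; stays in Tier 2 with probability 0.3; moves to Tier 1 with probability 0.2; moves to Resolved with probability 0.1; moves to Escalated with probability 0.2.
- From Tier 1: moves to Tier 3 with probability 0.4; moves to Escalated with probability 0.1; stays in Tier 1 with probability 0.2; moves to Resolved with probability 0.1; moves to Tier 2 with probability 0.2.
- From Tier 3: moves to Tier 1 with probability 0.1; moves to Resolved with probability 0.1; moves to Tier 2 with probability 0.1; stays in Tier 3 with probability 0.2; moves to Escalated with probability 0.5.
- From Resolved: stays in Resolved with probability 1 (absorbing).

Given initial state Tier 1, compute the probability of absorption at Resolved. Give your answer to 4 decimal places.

0.2944

Let h(s) be the probability of absorption at Resolved starting from transient state s. Then h(Resolved) = 1 and h(Escalated) = 0. By first-step analysis:
h(Tier 2) = 0.2·0 + 0.3·h(Tier 2) + 0.2·h(Tier 1) + 0.2·h(Tier 3) + 0.1·1
h(Tier 1) = 0.1·0 + 0.2·h(Tier 2) + 0.2·h(Tier 1) + 0.4·h(Tier 3) + 0.1·1
h(Tier 3) = 0.5·0 + 0.1·h(Tier 2) + 0.1·h(Tier 1) + 0.2·h(Tier 3) + 0.1·1
Solving: h(Tier 2) = 0.2833, h(Tier 1) = 0.2944, h(Tier 3) = 0.1972.
Starting from Tier 1, the probability is 0.2944.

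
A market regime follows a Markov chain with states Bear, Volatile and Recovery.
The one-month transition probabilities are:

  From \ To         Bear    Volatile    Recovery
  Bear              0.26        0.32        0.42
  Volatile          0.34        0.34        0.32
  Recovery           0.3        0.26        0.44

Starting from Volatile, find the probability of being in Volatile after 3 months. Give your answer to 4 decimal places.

0.3026

Propagate the distribution vector 3 months from Volatile.
After 0 months: (0.0000, 1.0000, 0.0000)
After 1 month: (0.3400, 0.3400, 0.3200)
After 2 months: (0.3000, 0.3076, 0.3924)
After 3 months: (0.3003, 0.3026, 0.3971)
P(in Volatile after 3 months) = 0.3026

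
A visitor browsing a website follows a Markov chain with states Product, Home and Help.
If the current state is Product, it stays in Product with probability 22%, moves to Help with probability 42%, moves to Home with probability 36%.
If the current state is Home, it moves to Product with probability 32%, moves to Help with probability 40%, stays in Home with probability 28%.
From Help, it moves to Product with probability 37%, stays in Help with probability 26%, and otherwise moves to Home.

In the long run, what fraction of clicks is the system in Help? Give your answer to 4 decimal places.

Let the stationary distribution be π with π = πP and π_1 + π_2 + π_3 = 1.
π_1 = 0.22·π_1 + 0.32·π_2 + 0.37·π_3
π_2 = 0.36·π_1 + 0.28·π_2 + 0.37·π_3
Solving with the normalization constraint gives π = (0.3071, 0.3366, 0.3563).
So the stationary probability of Help is 0.3563.

0.3563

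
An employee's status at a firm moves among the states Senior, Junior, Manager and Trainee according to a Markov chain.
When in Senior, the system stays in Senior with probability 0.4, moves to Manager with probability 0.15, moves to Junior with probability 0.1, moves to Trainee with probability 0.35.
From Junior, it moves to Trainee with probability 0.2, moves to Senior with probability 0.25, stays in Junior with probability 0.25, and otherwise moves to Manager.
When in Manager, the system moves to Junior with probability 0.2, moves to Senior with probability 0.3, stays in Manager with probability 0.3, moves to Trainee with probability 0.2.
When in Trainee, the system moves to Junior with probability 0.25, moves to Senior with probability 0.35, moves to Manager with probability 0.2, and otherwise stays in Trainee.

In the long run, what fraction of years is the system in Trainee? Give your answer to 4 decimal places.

Let the stationary distribution be π with π = πP and π_1 + π_2 + π_3 + π_4 = 1.
π_1 = 0.4·π_1 + 0.25·π_2 + 0.3·π_3 + 0.35·π_4
π_2 = 0.1·π_1 + 0.25·π_2 + 0.2·π_3 + 0.25·π_4
π_3 = 0.15·π_1 + 0.3·π_2 + 0.3·π_3 + 0.2·π_4
Solving with the normalization constraint gives π = (0.3368, 0.1883, 0.2244, 0.2505).
So the stationary probability of Trainee is 0.2505.

0.2505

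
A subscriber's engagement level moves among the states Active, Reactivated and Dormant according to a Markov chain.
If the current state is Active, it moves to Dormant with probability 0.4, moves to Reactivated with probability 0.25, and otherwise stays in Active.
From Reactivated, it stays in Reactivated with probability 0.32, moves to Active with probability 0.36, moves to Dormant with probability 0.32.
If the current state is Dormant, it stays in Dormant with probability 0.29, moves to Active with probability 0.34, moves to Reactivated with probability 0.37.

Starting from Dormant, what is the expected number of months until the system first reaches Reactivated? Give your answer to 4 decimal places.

3.0415

Let t(s) be the expected number of months to first reach Reactivated from state s, with t(Reactivated) = 0. Conditioning on the first month:
t(Active) = 1 + 0.35·t(Active) + 0.4·t(Dormant)
t(Dormant) = 1 + 0.34·t(Active) + 0.29·t(Dormant)
Solving: t(Active) = 3.4101, t(Dormant) = 3.0415.
Expected months from Dormant to Reactivated: 3.0415.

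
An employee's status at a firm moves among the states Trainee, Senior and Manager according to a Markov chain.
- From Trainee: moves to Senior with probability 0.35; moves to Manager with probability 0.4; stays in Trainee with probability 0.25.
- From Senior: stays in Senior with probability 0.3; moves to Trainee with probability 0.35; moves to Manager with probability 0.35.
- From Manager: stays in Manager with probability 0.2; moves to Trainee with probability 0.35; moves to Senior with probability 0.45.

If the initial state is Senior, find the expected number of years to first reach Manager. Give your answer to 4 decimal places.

Let t(s) be the expected number of years to first reach Manager from state s, with t(Manager) = 0. Conditioning on the first year:
t(Trainee) = 1 + 0.25·t(Trainee) + 0.35·t(Senior)
t(Senior) = 1 + 0.35·t(Trainee) + 0.3·t(Senior)
Solving: t(Trainee) = 2.6087, t(Senior) = 2.7329.
Expected years from Senior to Manager: 2.7329.

2.7329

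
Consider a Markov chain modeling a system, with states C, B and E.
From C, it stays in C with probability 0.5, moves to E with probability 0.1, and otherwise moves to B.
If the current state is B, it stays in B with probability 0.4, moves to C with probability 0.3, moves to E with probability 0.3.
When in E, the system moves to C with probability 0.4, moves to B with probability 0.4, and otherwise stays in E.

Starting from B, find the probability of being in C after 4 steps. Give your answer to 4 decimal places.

Propagate the distribution vector 4 steps from B.
After 0 steps: (0.0000, 1.0000, 0.0000)
After 1 step: (0.3000, 0.4000, 0.3000)
After 2 steps: (0.3900, 0.4000, 0.2100)
After 3 steps: (0.3990, 0.4000, 0.2010)
After 4 steps: (0.3999, 0.4000, 0.2001)
P(in C after 4 steps) = 0.3999

0.3999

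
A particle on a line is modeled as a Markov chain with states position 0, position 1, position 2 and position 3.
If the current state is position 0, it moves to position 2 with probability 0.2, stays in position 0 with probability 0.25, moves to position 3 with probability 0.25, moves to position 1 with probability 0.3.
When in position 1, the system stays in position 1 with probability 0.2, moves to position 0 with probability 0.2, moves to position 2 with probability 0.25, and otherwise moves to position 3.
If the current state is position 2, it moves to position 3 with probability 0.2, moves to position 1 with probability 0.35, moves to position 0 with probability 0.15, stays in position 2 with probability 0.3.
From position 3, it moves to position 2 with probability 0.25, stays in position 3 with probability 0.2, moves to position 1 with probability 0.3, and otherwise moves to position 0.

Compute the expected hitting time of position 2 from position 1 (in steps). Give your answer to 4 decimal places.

Let t(s) be the expected number of steps to first reach position 2 from state s, with t(position 2) = 0. Conditioning on the first step:
t(position 0) = 1 + 0.25·t(position 0) + 0.3·t(position 1) + 0.25·t(position 3)
t(position 1) = 1 + 0.2·t(position 0) + 0.2·t(position 1) + 0.35·t(position 3)
t(position 3) = 1 + 0.25·t(position 0) + 0.3·t(position 1) + 0.2·t(position 3)
Solving: t(position 0) = 4.4084, t(position 1) = 4.1889, t(position 3) = 4.1985.
Expected steps from position 1 to position 2: 4.1889.

4.1889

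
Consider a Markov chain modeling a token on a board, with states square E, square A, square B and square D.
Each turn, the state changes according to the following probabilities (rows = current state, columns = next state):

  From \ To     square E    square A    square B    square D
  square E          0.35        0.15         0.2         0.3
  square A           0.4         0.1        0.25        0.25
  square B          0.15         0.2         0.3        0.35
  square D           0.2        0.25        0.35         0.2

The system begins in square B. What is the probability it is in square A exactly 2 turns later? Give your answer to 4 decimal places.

Propagate the distribution vector 2 turns from square B.
After 0 turns: (0.0000, 0.0000, 1.0000, 0.0000)
After 1 turn: (0.1500, 0.2000, 0.3000, 0.3500)
After 2 turns: (0.2475, 0.1900, 0.2925, 0.2700)
P(in square A after 2 turns) = 0.1900

0.1900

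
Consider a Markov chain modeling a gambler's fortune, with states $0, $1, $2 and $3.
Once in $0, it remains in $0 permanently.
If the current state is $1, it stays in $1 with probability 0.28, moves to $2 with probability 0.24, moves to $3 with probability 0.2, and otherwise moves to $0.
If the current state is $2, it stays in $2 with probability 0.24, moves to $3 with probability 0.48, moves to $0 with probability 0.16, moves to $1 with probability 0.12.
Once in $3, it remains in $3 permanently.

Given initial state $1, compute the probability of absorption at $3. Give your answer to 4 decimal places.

0.5154

Let h(s) be the probability of absorption at $3 starting from transient state s. Then h($3) = 1 and h($0) = 0. By first-step analysis:
h($1) = 0.28·0 + 0.28·h($1) + 0.24·h($2) + 0.2·1
h($2) = 0.16·0 + 0.12·h($1) + 0.24·h($2) + 0.48·1
Solving: h($1) = 0.5154, h($2) = 0.7130.
Starting from $1, the probability is 0.5154.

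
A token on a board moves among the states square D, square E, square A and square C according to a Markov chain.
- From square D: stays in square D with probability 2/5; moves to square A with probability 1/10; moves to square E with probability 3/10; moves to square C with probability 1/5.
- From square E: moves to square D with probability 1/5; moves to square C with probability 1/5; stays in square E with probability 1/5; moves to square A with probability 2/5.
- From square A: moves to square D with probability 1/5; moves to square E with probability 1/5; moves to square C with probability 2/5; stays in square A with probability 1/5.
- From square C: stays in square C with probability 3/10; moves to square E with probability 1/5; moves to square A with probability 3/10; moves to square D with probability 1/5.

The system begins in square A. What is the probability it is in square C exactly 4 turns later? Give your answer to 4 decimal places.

0.2776

Propagate the distribution vector 4 turns from square A.
After 0 turns: (0.0000, 0.0000, 1.0000, 0.0000)
After 1 turn: (0.2000, 0.2000, 0.2000, 0.4000)
After 2 turns: (0.2400, 0.2200, 0.2600, 0.2800)
After 3 turns: (0.2480, 0.2240, 0.2480, 0.2800)
After 4 turns: (0.2496, 0.2248, 0.2480, 0.2776)
P(in square C after 4 turns) = 0.2776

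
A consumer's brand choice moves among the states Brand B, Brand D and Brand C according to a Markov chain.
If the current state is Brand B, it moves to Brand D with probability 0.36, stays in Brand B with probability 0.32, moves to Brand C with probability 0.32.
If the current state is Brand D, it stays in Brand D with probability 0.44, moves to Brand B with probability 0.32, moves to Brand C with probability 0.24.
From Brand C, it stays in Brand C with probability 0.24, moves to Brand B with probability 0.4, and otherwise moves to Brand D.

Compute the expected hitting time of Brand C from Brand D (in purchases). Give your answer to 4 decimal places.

Let t(s) be the expected number of purchases to first reach Brand C from state s, with t(Brand C) = 0. Conditioning on the first purchase:
t(Brand B) = 1 + 0.32·t(Brand B) + 0.36·t(Brand D)
t(Brand D) = 1 + 0.32·t(Brand B) + 0.44·t(Brand D)
Solving: t(Brand B) = 3.4639, t(Brand D) = 3.7651.
Expected purchases from Brand D to Brand C: 3.7651.

3.7651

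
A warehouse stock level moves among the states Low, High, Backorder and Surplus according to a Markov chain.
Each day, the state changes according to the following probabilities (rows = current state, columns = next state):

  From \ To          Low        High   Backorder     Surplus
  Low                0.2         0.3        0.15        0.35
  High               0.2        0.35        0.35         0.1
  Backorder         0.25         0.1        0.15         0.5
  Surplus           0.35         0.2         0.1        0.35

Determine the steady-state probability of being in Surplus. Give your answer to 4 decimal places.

Let the stationary distribution be π with π = πP and π_1 + π_2 + π_3 + π_4 = 1.
π_1 = 0.2·π_1 + 0.2·π_2 + 0.25·π_3 + 0.35·π_4
π_2 = 0.3·π_1 + 0.35·π_2 + 0.1·π_3 + 0.2·π_4
π_3 = 0.15·π_1 + 0.35·π_2 + 0.15·π_3 + 0.1·π_4
Solving with the normalization constraint gives π = (0.2566, 0.2440, 0.1830, 0.3165).
So the stationary probability of Surplus is 0.3165.

0.3165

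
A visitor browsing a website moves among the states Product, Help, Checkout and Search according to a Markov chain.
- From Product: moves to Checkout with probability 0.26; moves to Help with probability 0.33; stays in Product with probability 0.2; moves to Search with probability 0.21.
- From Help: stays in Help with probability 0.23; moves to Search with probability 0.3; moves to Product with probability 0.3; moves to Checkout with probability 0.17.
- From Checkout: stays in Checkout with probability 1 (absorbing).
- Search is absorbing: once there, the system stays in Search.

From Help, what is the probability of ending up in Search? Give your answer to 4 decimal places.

Let h(s) be the probability of absorption at Search starting from transient state s. Then h(Search) = 1 and h(Checkout) = 0. By first-step analysis:
h(Product) = 0.2·h(Product) + 0.33·h(Help) + 0.26·0 + 0.21·1
h(Help) = 0.3·h(Product) + 0.23·h(Help) + 0.17·0 + 0.3·1
Solving: h(Product) = 0.5043, h(Help) = 0.5861.
Starting from Help, the probability is 0.5861.

0.5861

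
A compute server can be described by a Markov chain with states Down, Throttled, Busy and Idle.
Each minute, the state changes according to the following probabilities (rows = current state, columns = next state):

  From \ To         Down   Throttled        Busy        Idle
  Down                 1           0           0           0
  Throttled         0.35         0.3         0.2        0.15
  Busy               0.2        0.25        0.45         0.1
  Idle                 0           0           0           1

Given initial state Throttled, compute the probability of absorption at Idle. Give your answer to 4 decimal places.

Let h(s) be the probability of absorption at Idle starting from transient state s. Then h(Idle) = 1 and h(Down) = 0. By first-step analysis:
h(Throttled) = 0.35·0 + 0.3·h(Throttled) + 0.2·h(Busy) + 0.15·1
h(Busy) = 0.2·0 + 0.25·h(Throttled) + 0.45·h(Busy) + 0.1·1
Solving: h(Throttled) = 0.3060, h(Busy) = 0.3209.
Starting from Throttled, the probability is 0.3060.

0.3060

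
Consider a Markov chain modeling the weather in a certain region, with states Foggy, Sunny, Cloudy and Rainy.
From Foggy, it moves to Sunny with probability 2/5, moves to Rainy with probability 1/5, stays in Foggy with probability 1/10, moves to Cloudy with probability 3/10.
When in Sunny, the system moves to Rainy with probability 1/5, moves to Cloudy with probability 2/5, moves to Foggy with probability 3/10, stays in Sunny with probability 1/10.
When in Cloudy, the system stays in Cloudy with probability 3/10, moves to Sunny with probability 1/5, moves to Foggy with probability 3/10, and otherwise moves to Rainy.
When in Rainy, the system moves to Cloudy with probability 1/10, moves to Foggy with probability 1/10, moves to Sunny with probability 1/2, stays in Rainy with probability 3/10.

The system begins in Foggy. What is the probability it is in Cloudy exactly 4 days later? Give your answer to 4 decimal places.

Propagate the distribution vector 4 days from Foggy.
After 0 days: (1.0000, 0.0000, 0.0000, 0.0000)
After 1 day: (0.1000, 0.4000, 0.3000, 0.2000)
After 2 days: (0.2400, 0.2400, 0.3000, 0.2200)
After 3 days: (0.2080, 0.2900, 0.2800, 0.2220)
After 4 days: (0.2140, 0.2792, 0.2846, 0.2222)
P(in Cloudy after 4 days) = 0.2846

0.2846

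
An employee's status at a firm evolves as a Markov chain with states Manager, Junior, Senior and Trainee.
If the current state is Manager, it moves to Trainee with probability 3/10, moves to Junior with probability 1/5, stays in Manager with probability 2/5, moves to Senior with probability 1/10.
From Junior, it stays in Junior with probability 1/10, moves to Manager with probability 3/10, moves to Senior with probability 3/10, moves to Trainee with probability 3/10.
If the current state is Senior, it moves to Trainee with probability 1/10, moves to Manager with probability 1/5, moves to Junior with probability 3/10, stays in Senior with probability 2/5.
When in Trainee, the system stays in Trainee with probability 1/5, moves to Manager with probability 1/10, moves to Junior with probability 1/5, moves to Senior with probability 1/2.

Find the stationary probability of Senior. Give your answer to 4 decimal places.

0.3253

Let the stationary distribution be π with π = πP and π_1 + π_2 + π_3 + π_4 = 1.
π_1 = 0.4·π_1 + 0.3·π_2 + 0.2·π_3 + 0.1·π_4
π_2 = 0.2·π_1 + 0.1·π_2 + 0.3·π_3 + 0.2·π_4
π_3 = 0.1·π_1 + 0.3·π_2 + 0.4·π_3 + 0.5·π_4
Solving with the normalization constraint gives π = (0.2497, 0.2114, 0.3253, 0.2136).
So the stationary probability of Senior is 0.3253.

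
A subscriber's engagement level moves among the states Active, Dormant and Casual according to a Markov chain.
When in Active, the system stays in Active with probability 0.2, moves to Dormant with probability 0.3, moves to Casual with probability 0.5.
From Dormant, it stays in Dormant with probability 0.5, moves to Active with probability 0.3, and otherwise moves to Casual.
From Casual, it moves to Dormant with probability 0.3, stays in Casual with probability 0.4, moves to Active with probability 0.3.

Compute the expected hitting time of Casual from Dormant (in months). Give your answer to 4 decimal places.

Let t(s) be the expected number of months to first reach Casual from state s, with t(Casual) = 0. Conditioning on the first month:
t(Active) = 1 + 0.2·t(Active) + 0.3·t(Dormant)
t(Dormant) = 1 + 0.3·t(Active) + 0.5·t(Dormant)
Solving: t(Active) = 2.5806, t(Dormant) = 3.5484.
Expected months from Dormant to Casual: 3.5484.

3.5484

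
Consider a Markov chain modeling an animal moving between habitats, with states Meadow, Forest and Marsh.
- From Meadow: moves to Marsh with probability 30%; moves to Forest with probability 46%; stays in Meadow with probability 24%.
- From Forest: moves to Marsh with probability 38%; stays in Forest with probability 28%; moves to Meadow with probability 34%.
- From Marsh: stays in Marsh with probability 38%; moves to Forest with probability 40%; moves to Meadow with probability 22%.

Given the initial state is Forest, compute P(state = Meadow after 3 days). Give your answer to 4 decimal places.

0.2716

Propagate the distribution vector 3 days from Forest.
After 0 days: (0.0000, 1.0000, 0.0000)
After 1 day: (0.3400, 0.2800, 0.3800)
After 2 days: (0.2604, 0.3868, 0.3528)
After 3 days: (0.2716, 0.3692, 0.3592)
P(in Meadow after 3 days) = 0.2716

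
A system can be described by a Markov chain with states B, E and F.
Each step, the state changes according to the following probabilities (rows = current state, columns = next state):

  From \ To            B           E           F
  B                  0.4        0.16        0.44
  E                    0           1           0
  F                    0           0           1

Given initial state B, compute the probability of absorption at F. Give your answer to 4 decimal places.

Let h(s) be the probability of absorption at F starting from transient state s. Then h(F) = 1 and h(E) = 0. By first-step analysis:
h(B) = 0.4·h(B) + 0.16·0 + 0.44·1
Solving: h(B) = 0.7333.
Starting from B, the probability is 0.7333.

0.7333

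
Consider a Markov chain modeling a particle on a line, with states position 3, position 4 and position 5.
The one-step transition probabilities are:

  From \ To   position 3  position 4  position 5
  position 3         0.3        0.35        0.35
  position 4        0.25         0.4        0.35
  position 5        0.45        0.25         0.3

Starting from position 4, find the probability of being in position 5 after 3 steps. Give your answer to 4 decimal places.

0.3334

Propagate the distribution vector 3 steps from position 4.
After 0 steps: (0.0000, 1.0000, 0.0000)
After 1 step: (0.2500, 0.4000, 0.3500)
After 2 steps: (0.3325, 0.3350, 0.3325)
After 3 steps: (0.3331, 0.3335, 0.3334)
P(in position 5 after 3 steps) = 0.3334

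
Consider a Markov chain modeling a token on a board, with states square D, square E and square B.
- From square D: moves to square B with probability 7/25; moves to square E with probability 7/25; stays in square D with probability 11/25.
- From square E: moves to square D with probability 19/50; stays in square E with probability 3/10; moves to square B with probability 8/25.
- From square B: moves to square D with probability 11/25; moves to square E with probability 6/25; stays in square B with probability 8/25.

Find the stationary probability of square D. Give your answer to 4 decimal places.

0.4236

Let the stationary distribution be π with π = πP and π_1 + π_2 + π_3 = 1.
π_1 = 0.44·π_1 + 0.38·π_2 + 0.44·π_3
π_2 = 0.28·π_1 + 0.3·π_2 + 0.24·π_3
Solving with the normalization constraint gives π = (0.4236, 0.2733, 0.3031).
So the stationary probability of square D is 0.4236.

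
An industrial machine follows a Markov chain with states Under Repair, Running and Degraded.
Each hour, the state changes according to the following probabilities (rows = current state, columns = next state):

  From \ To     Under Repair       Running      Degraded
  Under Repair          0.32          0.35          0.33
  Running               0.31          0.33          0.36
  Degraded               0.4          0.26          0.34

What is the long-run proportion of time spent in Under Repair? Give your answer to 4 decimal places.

0.3443

Let the stationary distribution be π with π = πP and π_1 + π_2 + π_3 = 1.
π_1 = 0.32·π_1 + 0.31·π_2 + 0.4·π_3
π_2 = 0.35·π_1 + 0.33·π_2 + 0.26·π_3
Solving with the normalization constraint gives π = (0.3443, 0.3129, 0.3428).
So the stationary probability of Under Repair is 0.3443.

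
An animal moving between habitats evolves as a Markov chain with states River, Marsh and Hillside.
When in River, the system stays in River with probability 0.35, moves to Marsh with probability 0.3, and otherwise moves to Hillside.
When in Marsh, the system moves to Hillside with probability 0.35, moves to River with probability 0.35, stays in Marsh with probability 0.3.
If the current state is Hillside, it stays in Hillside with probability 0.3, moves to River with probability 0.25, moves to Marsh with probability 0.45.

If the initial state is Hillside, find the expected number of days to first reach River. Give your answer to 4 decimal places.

3.4586

Let t(s) be the expected number of days to first reach River from state s, with t(River) = 0. Conditioning on the first day:
t(Marsh) = 1 + 0.3·t(Marsh) + 0.35·t(Hillside)
t(Hillside) = 1 + 0.45·t(Marsh) + 0.3·t(Hillside)
Solving: t(Marsh) = 3.1579, t(Hillside) = 3.4586.
Expected days from Hillside to River: 3.4586.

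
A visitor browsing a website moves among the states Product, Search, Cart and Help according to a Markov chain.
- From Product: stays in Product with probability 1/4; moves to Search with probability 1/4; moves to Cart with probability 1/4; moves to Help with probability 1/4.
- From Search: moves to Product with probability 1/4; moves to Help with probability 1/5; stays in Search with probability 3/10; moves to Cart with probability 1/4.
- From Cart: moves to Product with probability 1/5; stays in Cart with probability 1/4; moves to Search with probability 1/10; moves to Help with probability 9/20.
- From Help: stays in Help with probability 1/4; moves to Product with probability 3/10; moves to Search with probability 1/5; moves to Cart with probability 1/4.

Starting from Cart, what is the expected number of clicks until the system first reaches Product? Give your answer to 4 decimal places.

4.1257

Let t(s) be the expected number of clicks to first reach Product from state s, with t(Product) = 0. Conditioning on the first click:
t(Search) = 1 + 0.3·t(Search) + 0.25·t(Cart) + 0.2·t(Help)
t(Cart) = 1 + 0.1·t(Search) + 0.25·t(Cart) + 0.45·t(Help)
t(Help) = 1 + 0.2·t(Search) + 0.25·t(Cart) + 0.25·t(Help)
Solving: t(Search) = 3.9791, t(Cart) = 4.1257, t(Help) = 3.7696.
Expected clicks from Cart to Product: 4.1257.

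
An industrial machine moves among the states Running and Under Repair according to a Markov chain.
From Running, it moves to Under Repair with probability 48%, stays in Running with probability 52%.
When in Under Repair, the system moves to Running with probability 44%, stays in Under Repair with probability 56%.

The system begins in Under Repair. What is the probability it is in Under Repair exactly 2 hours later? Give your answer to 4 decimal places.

Sum over the intermediate state after 1 hour:
P = P(Under Repair→Running)·P(Running→Under Repair) + P(Under Repair→Under Repair)·P(Under Repair→Under Repair)
  = 0.44×0.48 + 0.56×0.56
  = 0.2112 + 0.3136 = 0.5248

0.5248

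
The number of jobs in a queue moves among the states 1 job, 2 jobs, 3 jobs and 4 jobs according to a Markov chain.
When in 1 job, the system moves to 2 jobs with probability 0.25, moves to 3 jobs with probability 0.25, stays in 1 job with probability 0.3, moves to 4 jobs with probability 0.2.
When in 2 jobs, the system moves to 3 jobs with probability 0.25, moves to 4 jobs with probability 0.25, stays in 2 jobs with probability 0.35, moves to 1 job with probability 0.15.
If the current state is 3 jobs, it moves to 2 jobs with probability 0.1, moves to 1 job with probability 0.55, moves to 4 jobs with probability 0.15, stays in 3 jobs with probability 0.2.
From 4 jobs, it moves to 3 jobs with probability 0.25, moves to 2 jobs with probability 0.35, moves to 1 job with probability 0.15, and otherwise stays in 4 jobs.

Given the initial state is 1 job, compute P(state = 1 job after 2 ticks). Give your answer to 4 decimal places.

0.2950

Propagate the distribution vector 2 ticks from 1 job.
After 0 ticks: (1.0000, 0.0000, 0.0000, 0.0000)
After 1 tick: (0.3000, 0.2500, 0.2500, 0.2000)
After 2 ticks: (0.2950, 0.2575, 0.2375, 0.2100)
P(in 1 job after 2 ticks) = 0.2950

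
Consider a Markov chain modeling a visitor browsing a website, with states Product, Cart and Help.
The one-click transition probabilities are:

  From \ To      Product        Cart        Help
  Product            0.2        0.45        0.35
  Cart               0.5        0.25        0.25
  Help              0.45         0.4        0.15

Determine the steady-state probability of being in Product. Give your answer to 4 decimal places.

0.3746

Let the stationary distribution be π with π = πP and π_1 + π_2 + π_3 = 1.
π_1 = 0.2·π_1 + 0.5·π_2 + 0.45·π_3
π_2 = 0.45·π_1 + 0.25·π_2 + 0.4·π_3
Solving with the normalization constraint gives π = (0.3746, 0.3641, 0.2613).
So the stationary probability of Product is 0.3746.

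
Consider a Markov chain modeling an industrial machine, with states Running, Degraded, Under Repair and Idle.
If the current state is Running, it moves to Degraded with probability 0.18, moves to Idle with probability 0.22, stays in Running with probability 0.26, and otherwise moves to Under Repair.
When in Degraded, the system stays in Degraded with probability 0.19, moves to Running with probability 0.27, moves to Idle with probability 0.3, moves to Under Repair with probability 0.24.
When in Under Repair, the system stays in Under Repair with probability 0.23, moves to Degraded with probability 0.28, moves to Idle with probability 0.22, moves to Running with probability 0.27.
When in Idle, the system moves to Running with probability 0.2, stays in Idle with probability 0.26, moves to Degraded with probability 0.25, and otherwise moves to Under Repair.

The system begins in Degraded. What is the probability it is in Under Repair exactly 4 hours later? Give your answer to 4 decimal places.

0.2747

Propagate the distribution vector 4 hours from Degraded.
After 0 hours: (0.0000, 1.0000, 0.0000, 0.0000)
After 1 hour: (0.2700, 0.1900, 0.2400, 0.3000)
After 2 hours: (0.2463, 0.2269, 0.2796, 0.2472)
After 3 hours: (0.2502, 0.2275, 0.2742, 0.2480)
After 4 hours: (0.2501, 0.2271, 0.2747, 0.2481)
P(in Under Repair after 4 hours) = 0.2747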